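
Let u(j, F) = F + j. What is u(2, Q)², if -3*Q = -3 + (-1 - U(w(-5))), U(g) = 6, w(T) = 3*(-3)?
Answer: 256/9 ≈ 28.444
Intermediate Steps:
w(T) = -9
Q = 10/3 (Q = -(-3 + (-1 - 1*6))/3 = -(-3 + (-1 - 6))/3 = -(-3 - 7)/3 = -⅓*(-10) = 10/3 ≈ 3.3333)
u(2, Q)² = (10/3 + 2)² = (16/3)² = 256/9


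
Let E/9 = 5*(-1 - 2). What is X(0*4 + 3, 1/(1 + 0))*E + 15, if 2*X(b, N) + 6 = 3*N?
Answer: 435/2 ≈ 217.50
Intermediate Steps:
E = -135 (E = 9*(5*(-1 - 2)) = 9*(5*(-3)) = 9*(-15) = -135)
X(b, N) = -3 + 3*N/2 (X(b, N) = -3 + (3*N)/2 = -3 + 3*N/2)
X(0*4 + 3, 1/(1 + 0))*E + 15 = (-3 + 3/(2*(1 + 0)))*(-135) + 15 = (-3 + (3/2)/1)*(-135) + 15 = (-3 + (3/2)*1)*(-135) + 15 = (-3 + 3/2)*(-135) + 15 = -3/2*(-135) + 15 = 405/2 + 15 = 435/2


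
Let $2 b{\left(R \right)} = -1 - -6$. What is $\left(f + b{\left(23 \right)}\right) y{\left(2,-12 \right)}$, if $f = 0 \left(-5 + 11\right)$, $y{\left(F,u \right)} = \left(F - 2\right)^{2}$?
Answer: $0$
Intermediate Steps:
$y{\left(F,u \right)} = \left(-2 + F\right)^{2}$
$b{\left(R \right)} = \frac{5}{2}$ ($b{\left(R \right)} = \frac{-1 - -6}{2} = \frac{-1 + 6}{2} = \frac{1}{2} \cdot 5 = \frac{5}{2}$)
$f = 0$ ($f = 0 \cdot 6 = 0$)
$\left(f + b{\left(23 \right)}\right) y{\left(2,-12 \right)} = \left(0 + \frac{5}{2}\right) \left(-2 + 2\right)^{2} = \frac{5 \cdot 0^{2}}{2} = \frac{5}{2} \cdot 0 = 0$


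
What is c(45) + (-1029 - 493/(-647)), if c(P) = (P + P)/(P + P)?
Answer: -664623/647 ≈ -1027.2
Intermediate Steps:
c(P) = 1 (c(P) = (2*P)/((2*P)) = (2*P)*(1/(2*P)) = 1)
c(45) + (-1029 - 493/(-647)) = 1 + (-1029 - 493/(-647)) = 1 + (-1029 - 493*(-1/647)) = 1 + (-1029 + 493/647) = 1 - 665270/647 = -664623/647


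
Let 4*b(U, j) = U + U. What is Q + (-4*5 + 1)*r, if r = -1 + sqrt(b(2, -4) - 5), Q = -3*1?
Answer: 16 - 38*I ≈ 16.0 - 38.0*I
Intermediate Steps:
Q = -3
b(U, j) = U/2 (b(U, j) = (U + U)/4 = (2*U)/4 = U/2)
r = -1 + 2*I (r = -1 + sqrt((1/2)*2 - 5) = -1 + sqrt(1 - 5) = -1 + sqrt(-4) = -1 + 2*I ≈ -1.0 + 2.0*I)
Q + (-4*5 + 1)*r = -3 + (-4*5 + 1)*(-1 + 2*I) = -3 + (-20 + 1)*(-1 + 2*I) = -3 - 19*(-1 + 2*I) = -3 + (19 - 38*I) = 16 - 38*I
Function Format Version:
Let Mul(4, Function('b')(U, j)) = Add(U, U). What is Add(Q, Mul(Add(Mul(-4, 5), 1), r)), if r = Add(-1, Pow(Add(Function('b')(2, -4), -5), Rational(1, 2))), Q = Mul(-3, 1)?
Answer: Add(16, Mul(-38, I)) ≈ Add(16.000, Mul(-38.000, I))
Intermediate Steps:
Q = -3
Function('b')(U, j) = Mul(Rational(1, 2), U) (Function('b')(U, j) = Mul(Rational(1, 4), Add(U, U)) = Mul(Rational(1, 4), Mul(2, U)) = Mul(Rational(1, 2), U))
r = Add(-1, Mul(2, I)) (r = Add(-1, Pow(Add(Mul(Rational(1, 2), 2), -5), Rational(1, 2))) = Add(-1, Pow(Add(1, -5), Rational(1, 2))) = Add(-1, Pow(-4, Rational(1, 2))) = Add(-1, Mul(2, I)) ≈ Add(-1.0000, Mul(2.0000, I)))
Add(Q, Mul(Add(Mul(-4, 5), 1), r)) = Add(-3, Mul(Add(Mul(-4, 5), 1), Add(-1, Mul(2, I)))) = Add(-3, Mul(Add(-20, 1), Add(-1, Mul(2, I)))) = Add(-3, Mul(-19, Add(-1, Mul(2, I)))) = Add(-3, Add(19, Mul(-38, I))) = Add(16, Mul(-38, I))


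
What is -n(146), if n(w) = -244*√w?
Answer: 244*√146 ≈ 2948.3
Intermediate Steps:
-n(146) = -(-244)*√146 = 244*√146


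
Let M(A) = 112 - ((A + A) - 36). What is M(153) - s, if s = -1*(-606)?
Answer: -764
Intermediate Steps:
M(A) = 148 - 2*A (M(A) = 112 - (2*A - 36) = 112 - (-36 + 2*A) = 112 + (36 - 2*A) = 148 - 2*A)
s = 606
M(153) - s = (148 - 2*153) - 1*606 = (148 - 306) - 606 = -158 - 606 = -764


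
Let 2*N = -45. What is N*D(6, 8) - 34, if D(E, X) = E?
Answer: -169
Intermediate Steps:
N = -45/2 (N = (1/2)*(-45) = -45/2 ≈ -22.500)
N*D(6, 8) - 34 = -45/2*6 - 34 = -135 - 34 = -169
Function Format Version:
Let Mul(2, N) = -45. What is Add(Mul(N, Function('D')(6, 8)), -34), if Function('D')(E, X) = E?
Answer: -169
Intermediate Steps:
N = Rational(-45, 2) (N = Mul(Rational(1, 2), -45) = Rational(-45, 2) ≈ -22.500)
Add(Mul(N, Function('D')(6, 8)), -34) = Add(Mul(Rational(-45, 2), 6), -34) = Add(-135, -34) = -169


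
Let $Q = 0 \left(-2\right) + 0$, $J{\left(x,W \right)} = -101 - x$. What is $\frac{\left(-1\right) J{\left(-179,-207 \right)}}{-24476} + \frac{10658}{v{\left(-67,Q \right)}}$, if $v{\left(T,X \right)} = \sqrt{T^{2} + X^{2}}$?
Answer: $\frac{130435217}{819946} \approx 159.08$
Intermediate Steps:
$Q = 0$ ($Q = 0 + 0 = 0$)
$\frac{\left(-1\right) J{\left(-179,-207 \right)}}{-24476} + \frac{10658}{v{\left(-67,Q \right)}} = \frac{\left(-1\right) \left(-101 - -179\right)}{-24476} + \frac{10658}{\sqrt{\left(-67\right)^{2} + 0^{2}}} = - (-101 + 179) \left(- \frac{1}{24476}\right) + \frac{10658}{\sqrt{4489 + 0}} = \left(-1\right) 78 \left(- \frac{1}{24476}\right) + \frac{10658}{\sqrt{4489}} = \left(-78\right) \left(- \frac{1}{24476}\right) + \frac{10658}{67} = \frac{39}{12238} + 10658 \cdot \frac{1}{67} = \frac{39}{12238} + \frac{10658}{67} = \frac{130435217}{819946}$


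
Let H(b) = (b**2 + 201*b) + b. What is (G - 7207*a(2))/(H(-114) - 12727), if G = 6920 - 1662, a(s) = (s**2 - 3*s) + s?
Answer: -478/2069 ≈ -0.23103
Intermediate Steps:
a(s) = s**2 - 2*s
H(b) = b**2 + 202*b
G = 5258
(G - 7207*a(2))/(H(-114) - 12727) = (5258 - 14414*(-2 + 2))/(-114*(202 - 114) - 12727) = (5258 - 14414*0)/(-114*88 - 12727) = (5258 - 7207*0)/(-10032 - 12727) = (5258 + 0)/(-22759) = 5258*(-1/22759) = -478/2069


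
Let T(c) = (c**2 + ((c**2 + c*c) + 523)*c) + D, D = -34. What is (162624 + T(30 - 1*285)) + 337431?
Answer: -32731069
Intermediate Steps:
T(c) = -34 + c**2 + c*(523 + 2*c**2) (T(c) = (c**2 + ((c**2 + c*c) + 523)*c) - 34 = (c**2 + ((c**2 + c**2) + 523)*c) - 34 = (c**2 + (2*c**2 + 523)*c) - 34 = (c**2 + (523 + 2*c**2)*c) - 34 = (c**2 + c*(523 + 2*c**2)) - 34 = -34 + c**2 + c*(523 + 2*c**2))
(162624 + T(30 - 1*285)) + 337431 = (162624 + (-34 + (30 - 1*285)**2 + 2*(30 - 1*285)**3 + 523*(30 - 1*285))) + 337431 = (162624 + (-34 + (30 - 285)**2 + 2*(30 - 285)**3 + 523*(30 - 285))) + 337431 = (162624 + (-34 + (-255)**2 + 2*(-255)**3 + 523*(-255))) + 337431 = (162624 + (-34 + 65025 + 2*(-16581375) - 133365)) + 337431 = (162624 + (-34 + 65025 - 33162750 - 133365)) + 337431 = (162624 - 33231124) + 337431 = -33068500 + 337431 = -32731069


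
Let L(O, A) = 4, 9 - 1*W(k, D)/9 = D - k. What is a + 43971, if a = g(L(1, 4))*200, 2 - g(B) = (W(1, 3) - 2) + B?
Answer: 31371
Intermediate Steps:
W(k, D) = 81 - 9*D + 9*k (W(k, D) = 81 - 9*(D - k) = 81 + (-9*D + 9*k) = 81 - 9*D + 9*k)
g(B) = -59 - B (g(B) = 2 - (((81 - 9*3 + 9*1) - 2) + B) = 2 - (((81 - 27 + 9) - 2) + B) = 2 - ((63 - 2) + B) = 2 - (61 + B) = 2 + (-61 - B) = -59 - B)
a = -12600 (a = (-59 - 1*4)*200 = (-59 - 4)*200 = -63*200 = -12600)
a + 43971 = -12600 + 43971 = 31371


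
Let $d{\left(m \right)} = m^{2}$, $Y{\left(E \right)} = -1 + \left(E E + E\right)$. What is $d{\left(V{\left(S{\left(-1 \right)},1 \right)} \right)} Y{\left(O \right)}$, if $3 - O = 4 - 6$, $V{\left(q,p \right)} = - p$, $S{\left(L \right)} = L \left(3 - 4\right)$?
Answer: $29$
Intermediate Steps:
$S{\left(L \right)} = - L$ ($S{\left(L \right)} = L \left(-1\right) = - L$)
$O = 5$ ($O = 3 - \left(4 - 6\right) = 3 - -2 = 3 + 2 = 5$)
$Y{\left(E \right)} = -1 + E + E^{2}$ ($Y{\left(E \right)} = -1 + \left(E^{2} + E\right) = -1 + \left(E + E^{2}\right) = -1 + E + E^{2}$)
$d{\left(V{\left(S{\left(-1 \right)},1 \right)} \right)} Y{\left(O \right)} = \left(\left(-1\right) 1\right)^{2} \left(-1 + 5 + 5^{2}\right) = \left(-1\right)^{2} \left(-1 + 5 + 25\right) = 1 \cdot 29 = 29$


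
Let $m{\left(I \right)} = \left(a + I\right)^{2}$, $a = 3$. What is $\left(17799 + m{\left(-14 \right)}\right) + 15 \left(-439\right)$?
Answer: $11335$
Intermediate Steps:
$m{\left(I \right)} = \left(3 + I\right)^{2}$
$\left(17799 + m{\left(-14 \right)}\right) + 15 \left(-439\right) = \left(17799 + \left(3 - 14\right)^{2}\right) + 15 \left(-439\right) = \left(17799 + \left(-11\right)^{2}\right) - 6585 = \left(17799 + 121\right) - 6585 = 17920 - 6585 = 11335$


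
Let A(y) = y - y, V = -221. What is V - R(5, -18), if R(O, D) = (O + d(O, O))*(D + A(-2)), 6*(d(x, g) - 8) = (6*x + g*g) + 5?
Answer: 193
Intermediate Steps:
d(x, g) = 53/6 + x + g²/6 (d(x, g) = 8 + ((6*x + g*g) + 5)/6 = 8 + ((6*x + g²) + 5)/6 = 8 + ((g² + 6*x) + 5)/6 = 8 + (5 + g² + 6*x)/6 = 8 + (⅚ + x + g²/6) = 53/6 + x + g²/6)
A(y) = 0
R(O, D) = D*(53/6 + 2*O + O²/6) (R(O, D) = (O + (53/6 + O + O²/6))*(D + 0) = (53/6 + 2*O + O²/6)*D = D*(53/6 + 2*O + O²/6))
V - R(5, -18) = -221 - (-18)*(53 + 5² + 12*5)/6 = -221 - (-18)*(53 + 25 + 60)/6 = -221 - (-18)*138/6 = -221 - 1*(-414) = -221 + 414 = 193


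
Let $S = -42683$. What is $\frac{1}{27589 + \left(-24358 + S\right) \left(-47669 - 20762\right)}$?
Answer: $\frac{1}{4587710260} \approx 2.1797 \cdot 10^{-10}$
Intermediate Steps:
$\frac{1}{27589 + \left(-24358 + S\right) \left(-47669 - 20762\right)} = \frac{1}{27589 + \left(-24358 - 42683\right) \left(-47669 - 20762\right)} = \frac{1}{27589 - -4587682671} = \frac{1}{27589 + 4587682671} = \frac{1}{4587710260}$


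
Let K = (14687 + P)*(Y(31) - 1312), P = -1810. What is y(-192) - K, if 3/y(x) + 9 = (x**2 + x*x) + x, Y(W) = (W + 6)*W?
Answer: 52074394846/24509 ≈ 2.1247e+6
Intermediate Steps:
Y(W) = W*(6 + W) (Y(W) = (6 + W)*W = W*(6 + W))
y(x) = 3/(-9 + x + 2*x**2) (y(x) = 3/(-9 + ((x**2 + x*x) + x)) = 3/(-9 + ((x**2 + x**2) + x)) = 3/(-9 + (2*x**2 + x)) = 3/(-9 + (x + 2*x**2)) = 3/(-9 + x + 2*x**2))
K = -2124705 (K = (14687 - 1810)*(31*(6 + 31) - 1312) = 12877*(31*37 - 1312) = 12877*(1147 - 1312) = 12877*(-165) = -2124705)
y(-192) - K = 3/(-9 - 192 + 2*(-192)**2) - 1*(-2124705) = 3/(-9 - 192 + 2*36864) + 2124705 = 3/(-9 - 192 + 73728) + 2124705 = 3/73527 + 2124705 = 3*(1/73527) + 2124705 = 1/24509 + 2124705 = 52074394846/24509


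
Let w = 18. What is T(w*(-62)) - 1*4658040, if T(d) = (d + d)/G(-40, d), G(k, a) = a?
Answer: -4658038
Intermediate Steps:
T(d) = 2 (T(d) = (d + d)/d = (2*d)/d = 2)
T(w*(-62)) - 1*4658040 = 2 - 1*4658040 = 2 - 4658040 = -4658038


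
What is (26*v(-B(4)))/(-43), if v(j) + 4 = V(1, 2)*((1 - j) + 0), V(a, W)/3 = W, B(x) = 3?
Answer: -520/43 ≈ -12.093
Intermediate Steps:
V(a, W) = 3*W
v(j) = 2 - 6*j (v(j) = -4 + (3*2)*((1 - j) + 0) = -4 + 6*(1 - j) = -4 + (6 - 6*j) = 2 - 6*j)
(26*v(-B(4)))/(-43) = (26*(2 - (-6)*3))/(-43) = (26*(2 - 6*(-3)))*(-1/43) = (26*(2 + 18))*(-1/43) = (26*20)*(-1/43) = 520*(-1/43) = -520/43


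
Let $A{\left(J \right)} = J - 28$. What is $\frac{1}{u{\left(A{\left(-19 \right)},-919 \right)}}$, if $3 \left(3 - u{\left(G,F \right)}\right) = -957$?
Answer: $\frac{1}{322} \approx 0.0031056$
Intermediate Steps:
$A{\left(J \right)} = -28 + J$
$u{\left(G,F \right)} = 322$ ($u{\left(G,F \right)} = 3 - -319 = 3 + 319 = 322$)
$\frac{1}{u{\left(A{\left(-19 \right)},-919 \right)}} = \frac{1}{322}$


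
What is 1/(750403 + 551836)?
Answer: 1/1302239 ≈ 7.6791e-7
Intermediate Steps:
1/(750403 + 551836) = 1/1302239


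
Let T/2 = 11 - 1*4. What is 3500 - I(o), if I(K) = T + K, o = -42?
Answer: 3528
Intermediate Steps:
T = 14 (T = 2*(11 - 1*4) = 2*(11 - 4) = 2*7 = 14)
I(K) = 14 + K
3500 - I(o) = 3500 - (14 - 42) = 3500 - 1*(-28) = 3500 + 28 = 3528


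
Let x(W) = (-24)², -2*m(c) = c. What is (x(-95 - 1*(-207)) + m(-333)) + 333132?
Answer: 667749/2 ≈ 3.3387e+5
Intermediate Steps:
m(c) = -c/2
x(W) = 576
(x(-95 - 1*(-207)) + m(-333)) + 333132 = (576 - ½*(-333)) + 333132 = (576 + 333/2) + 333132 = 1485/2 + 333132 = 667749/2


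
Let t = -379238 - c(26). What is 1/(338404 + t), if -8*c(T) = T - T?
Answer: -1/40834 ≈ -2.4489e-5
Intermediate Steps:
c(T) = 0 (c(T) = -(T - T)/8 = -1/8*0 = 0)
t = -379238 (t = -379238 - 1*0 = -379238 + 0 = -379238)
1/(338404 + t) = 1/(338404 - 379238) = 1/(-40834) = -1/40834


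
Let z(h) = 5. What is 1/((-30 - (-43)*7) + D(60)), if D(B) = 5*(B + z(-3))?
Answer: 1/596 ≈ 0.0016779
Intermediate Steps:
D(B) = 25 + 5*B (D(B) = 5*(B + 5) = 5*(5 + B) = 25 + 5*B)
1/((-30 - (-43)*7) + D(60)) = 1/((-30 - (-43)*7) + (25 + 5*60)) = 1/((-30 - 43*(-7)) + (25 + 300)) = 1/((-30 + 301) + 325) = 1/(271 + 325) = 1/596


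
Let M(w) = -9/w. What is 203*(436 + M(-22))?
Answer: 1949003/22 ≈ 88591.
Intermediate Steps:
203*(436 + M(-22)) = 203*(436 - 9/(-22)) = 203*(436 - 9*(-1/22)) = 203*(436 + 9/22) = 203*(9601/22) = 1949003/22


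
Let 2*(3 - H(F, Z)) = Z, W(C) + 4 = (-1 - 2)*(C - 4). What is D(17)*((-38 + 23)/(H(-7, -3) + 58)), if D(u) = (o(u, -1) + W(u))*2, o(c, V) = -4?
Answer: 564/25 ≈ 22.560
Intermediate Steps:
W(C) = 8 - 3*C (W(C) = -4 + (-1 - 2)*(C - 4) = -4 - 3*(-4 + C) = -4 + (12 - 3*C) = 8 - 3*C)
H(F, Z) = 3 - Z/2
D(u) = 8 - 6*u (D(u) = (-4 + (8 - 3*u))*2 = (4 - 3*u)*2 = 8 - 6*u)
D(17)*((-38 + 23)/(H(-7, -3) + 58)) = (8 - 6*17)*((-38 + 23)/((3 - ½*(-3)) + 58)) = (8 - 102)*(-15/((3 + 3/2) + 58)) = -(-1410)/(9/2 + 58) = -(-1410)/125/2 = -(-1410)*2/125 = -94*(-6/25) = 564/25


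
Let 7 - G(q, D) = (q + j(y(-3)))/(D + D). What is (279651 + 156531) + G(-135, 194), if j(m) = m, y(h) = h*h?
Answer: 84620729/194 ≈ 4.3619e+5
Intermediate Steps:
y(h) = h**2
G(q, D) = 7 - (9 + q)/(2*D) (G(q, D) = 7 - (q + (-3)**2)/(D + D) = 7 - (q + 9)/(2*D) = 7 - (9 + q)*1/(2*D) = 7 - (9 + q)/(2*D))
(279651 + 156531) + G(-135, 194) = (279651 + 156531) + (1/2)*(-9 - 1*(-135) + 14*194)/194 = 436182 + (1/2)*(1/194)*(-9 + 135 + 2716) = 436182 + (1/2)*(1/194)*2842 = 436182 + 1421/194 = 84620729/194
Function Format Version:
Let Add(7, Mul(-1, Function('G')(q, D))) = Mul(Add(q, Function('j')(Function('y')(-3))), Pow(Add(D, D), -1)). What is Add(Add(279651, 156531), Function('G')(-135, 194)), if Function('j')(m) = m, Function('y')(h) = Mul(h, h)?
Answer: Rational(84620729, 194) ≈ 4.3619e+5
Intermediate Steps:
Function('y')(h) = Pow(h, 2)
Function('G')(q, D) = Add(7, Mul(Rational(-1, 2), Pow(D, -1), Add(9, q))) (Function('G')(q, D) = Add(7, Mul(-1, Mul(Add(q, Pow(-3, 2)), Pow(Add(D, D), -1)))) = Add(7, Mul(-1, Mul(Add(q, 9), Pow(Mul(2, D), -1)))) = Add(7, Mul(-1, Mul(Add(9, q), Mul(Rational(1, 2), Pow(D, -1))))) = Add(7, Mul(-1, Mul(Rational(1, 2), Pow(D, -1), Add(9, q)))) = Add(7, Mul(Rational(-1, 2), Pow(D, -1), Add(9, q))))
Add(Add(279651, 156531), Function('G')(-135, 194)) = Add(Add(279651, 156531), Mul(Rational(1, 2), Pow(194, -1), Add(-9, Mul(-1, -135), Mul(14, 194)))) = Add(436182, Mul(Rational(1, 2), Rational(1, 194), Add(-9, 135, 2716))) = Add(436182, Mul(Rational(1, 2), Rational(1, 194), 2842)) = Add(436182, Rational(1421, 194)) = Rational(84620729, 194)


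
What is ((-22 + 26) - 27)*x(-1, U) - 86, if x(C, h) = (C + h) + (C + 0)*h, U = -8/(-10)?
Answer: -63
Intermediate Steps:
U = 4/5 (U = -8*(-1/10) = 4/5 ≈ 0.80000)
x(C, h) = C + h + C*h (x(C, h) = (C + h) + C*h = C + h + C*h)
((-22 + 26) - 27)*x(-1, U) - 86 = ((-22 + 26) - 27)*(-1 + 4/5 - 1*4/5) - 86 = (4 - 27)*(-1 + 4/5 - 4/5) - 86 = -23*(-1) - 86 = 23 - 86 = -63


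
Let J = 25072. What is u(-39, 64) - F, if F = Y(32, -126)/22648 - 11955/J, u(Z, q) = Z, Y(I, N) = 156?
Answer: -2734818747/70978832 ≈ -38.530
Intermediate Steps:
F = -33355701/70978832 (F = 156/22648 - 11955/25072 = 156*(1/22648) - 11955*1/25072 = 39/5662 - 11955/25072 = -33355701/70978832 ≈ -0.46994)
u(-39, 64) - F = -39 - 1*(-33355701/70978832) = -39 + 33355701/70978832 = -2734818747/70978832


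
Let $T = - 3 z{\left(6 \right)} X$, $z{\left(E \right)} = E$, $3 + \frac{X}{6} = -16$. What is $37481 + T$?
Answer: $39533$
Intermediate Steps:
$X = -114$ ($X = -18 + 6 \left(-16\right) = -18 - 96 = -114$)
$T = 2052$ ($T = \left(-3\right) 6 \left(-114\right) = \left(-18\right) \left(-114\right) = 2052$)
$37481 + T = 37481 + 2052 = 39533$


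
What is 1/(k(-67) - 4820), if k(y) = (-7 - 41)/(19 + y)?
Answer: -1/4819 ≈ -0.00020751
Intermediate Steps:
k(y) = -48/(19 + y)
1/(k(-67) - 4820) = 1/(-48/(19 - 67) - 4820) = 1/(-48/(-48) - 4820) = 1/(-48*(-1/48) - 4820) = 1/(1 - 4820) = 1/(-4819) = -1/4819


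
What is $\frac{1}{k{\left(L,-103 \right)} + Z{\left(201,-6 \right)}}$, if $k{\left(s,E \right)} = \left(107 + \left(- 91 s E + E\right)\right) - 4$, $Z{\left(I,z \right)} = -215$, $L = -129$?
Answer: $- \frac{1}{1209332} \approx -8.269 \cdot 10^{-7}$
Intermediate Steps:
$k{\left(s,E \right)} = 103 + E - 91 E s$ ($k{\left(s,E \right)} = \left(107 - \left(- E + 91 E s\right)\right) - 4 = \left(107 + E - 91 E s\right) - 4 = 103 + E - 91 E s$)
$\frac{1}{k{\left(L,-103 \right)} + Z{\left(201,-6 \right)}} = \frac{1}{\left(103 - 103 - \left(-9373\right) \left(-129\right)\right) - 215} = \frac{1}{\left(103 - 103 - 1209117\right) - 215} = \frac{1}{-1209117 - 215} = \frac{1}{-1209332} = - \frac{1}{1209332}$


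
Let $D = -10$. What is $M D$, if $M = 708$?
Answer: $-7080$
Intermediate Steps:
$M D = 708 \left(-10\right) = -7080$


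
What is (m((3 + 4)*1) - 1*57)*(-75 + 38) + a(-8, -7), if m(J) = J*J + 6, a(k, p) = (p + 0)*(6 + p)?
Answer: 81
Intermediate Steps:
a(k, p) = p*(6 + p)
m(J) = 6 + J² (m(J) = J² + 6 = 6 + J²)
(m((3 + 4)*1) - 1*57)*(-75 + 38) + a(-8, -7) = ((6 + ((3 + 4)*1)²) - 1*57)*(-75 + 38) - 7*(6 - 7) = ((6 + (7*1)²) - 57)*(-37) - 7*(-1) = ((6 + 7²) - 57)*(-37) + 7 = ((6 + 49) - 57)*(-37) + 7 = (55 - 57)*(-37) + 7 = -2*(-37) + 7 = 74 + 7 = 81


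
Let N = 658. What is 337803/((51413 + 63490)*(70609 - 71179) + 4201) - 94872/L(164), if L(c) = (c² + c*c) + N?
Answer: -1038601490533/594326369175 ≈ -1.7475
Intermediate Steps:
L(c) = 658 + 2*c² (L(c) = (c² + c*c) + 658 = (c² + c²) + 658 = 2*c² + 658 = 658 + 2*c²)
337803/((51413 + 63490)*(70609 - 71179) + 4201) - 94872/L(164) = 337803/((51413 + 63490)*(70609 - 71179) + 4201) - 94872/(658 + 2*164²) = 337803/(114903*(-570) + 4201) - 94872/(658 + 2*26896) = 337803/(-65494710 + 4201) - 94872/(658 + 53792) = 337803/(-65490509) - 94872/54450 = 337803*(-1/65490509) - 94872*1/54450 = -337803/65490509 - 15812/9075 = -1038601490533/594326369175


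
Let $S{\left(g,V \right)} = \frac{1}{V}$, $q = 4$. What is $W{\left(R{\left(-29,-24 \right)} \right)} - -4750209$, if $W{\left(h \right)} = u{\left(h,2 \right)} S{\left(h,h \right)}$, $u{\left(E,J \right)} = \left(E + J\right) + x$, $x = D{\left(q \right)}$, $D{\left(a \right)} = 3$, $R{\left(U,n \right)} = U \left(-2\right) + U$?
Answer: $\frac{137756095}{29} \approx 4.7502 \cdot 10^{6}$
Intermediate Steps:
$R{\left(U,n \right)} = - U$ ($R{\left(U,n \right)} = - 2 U + U = - U$)
$x = 3$
$u{\left(E,J \right)} = 3 + E + J$ ($u{\left(E,J \right)} = \left(E + J\right) + 3 = 3 + E + J$)
$W{\left(h \right)} = \frac{5 + h}{h}$ ($W{\left(h \right)} = \frac{3 + h + 2}{h} = \frac{5 + h}{h}$)
$W{\left(R{\left(-29,-24 \right)} \right)} - -4750209 = \frac{5 - -29}{\left(-1\right) \left(-29\right)} - -4750209 = \frac{5 + 29}{29} + 4750209 = \frac{1}{29} \cdot 34 + 4750209 = \frac{34}{29} + 4750209 = \frac{137756095}{29}$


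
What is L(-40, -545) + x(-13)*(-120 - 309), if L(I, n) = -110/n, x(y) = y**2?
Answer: -7902587/109 ≈ -72501.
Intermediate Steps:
L(-40, -545) + x(-13)*(-120 - 309) = -110/(-545) + (-13)**2*(-120 - 309) = -110*(-1/545) + 169*(-429) = 22/109 - 72501 = -7902587/109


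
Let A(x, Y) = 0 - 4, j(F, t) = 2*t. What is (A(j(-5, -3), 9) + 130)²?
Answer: 15876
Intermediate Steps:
A(x, Y) = -4
(A(j(-5, -3), 9) + 130)² = (-4 + 130)² = 126² = 15876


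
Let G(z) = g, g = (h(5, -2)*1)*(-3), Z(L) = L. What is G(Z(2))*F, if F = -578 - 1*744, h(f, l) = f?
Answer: 19830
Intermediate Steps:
g = -15 (g = (5*1)*(-3) = 5*(-3) = -15)
G(z) = -15
F = -1322 (F = -578 - 744 = -1322)
G(Z(2))*F = -15*(-1322) = 19830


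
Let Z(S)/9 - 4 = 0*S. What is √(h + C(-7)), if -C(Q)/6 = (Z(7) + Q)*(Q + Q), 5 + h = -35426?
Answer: I*√32995 ≈ 181.65*I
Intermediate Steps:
h = -35431 (h = -5 - 35426 = -35431)
Z(S) = 36 (Z(S) = 36 + 9*(0*S) = 36 + 9*0 = 36 + 0 = 36)
C(Q) = -12*Q*(36 + Q) (C(Q) = -6*(36 + Q)*(Q + Q) = -6*(36 + Q)*2*Q = -12*Q*(36 + Q))
√(h + C(-7)) = √(-35431 - 12*(-7)*(36 - 7)) = √(-35431 - 12*(-7)*29) = √(-35431 + 2436) = √(-32995) = I*√32995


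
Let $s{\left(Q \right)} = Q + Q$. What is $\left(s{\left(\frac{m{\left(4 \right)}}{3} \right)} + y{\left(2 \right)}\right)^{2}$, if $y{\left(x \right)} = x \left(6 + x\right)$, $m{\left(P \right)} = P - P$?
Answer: $256$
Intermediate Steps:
$m{\left(P \right)} = 0$
$s{\left(Q \right)} = 2 Q$
$\left(s{\left(\frac{m{\left(4 \right)}}{3} \right)} + y{\left(2 \right)}\right)^{2} = \left(2 \cdot \frac{0}{3} + 2 \left(6 + 2\right)\right)^{2} = \left(2 \cdot 0 \cdot \frac{1}{3} + 2 \cdot 8\right)^{2} = \left(2 \cdot 0 + 16\right)^{2} = \left(0 + 16\right)^{2} = 16^{2} = 256$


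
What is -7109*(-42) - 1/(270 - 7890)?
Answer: 2275164361/7620 ≈ 2.9858e+5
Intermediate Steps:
-7109*(-42) - 1/(270 - 7890) = 298578 - 1/(-7620) = 298578 - 1*(-1/7620) = 298578 + 1/7620 = 2275164361/7620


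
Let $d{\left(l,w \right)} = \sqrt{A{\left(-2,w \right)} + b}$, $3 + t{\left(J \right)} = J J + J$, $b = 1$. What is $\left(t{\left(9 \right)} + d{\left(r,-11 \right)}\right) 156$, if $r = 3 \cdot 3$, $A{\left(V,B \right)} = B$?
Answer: $13572 + 156 i \sqrt{10} \approx 13572.0 + 493.32 i$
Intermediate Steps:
$t{\left(J \right)} = -3 + J + J^{2}$ ($t{\left(J \right)} = -3 + \left(J J + J\right) = -3 + \left(J^{2} + J\right) = -3 + \left(J + J^{2}\right) = -3 + J + J^{2}$)
$r = 9$
$d{\left(l,w \right)} = \sqrt{1 + w}$ ($d{\left(l,w \right)} = \sqrt{w + 1} = \sqrt{1 + w}$)
$\left(t{\left(9 \right)} + d{\left(r,-11 \right)}\right) 156 = \left(\left(-3 + 9 + 9^{2}\right) + \sqrt{1 - 11}\right) 156 = \left(\left(-3 + 9 + 81\right) + \sqrt{-10}\right) 156 = \left(87 + i \sqrt{10}\right) 156 = 13572 + 156 i \sqrt{10}$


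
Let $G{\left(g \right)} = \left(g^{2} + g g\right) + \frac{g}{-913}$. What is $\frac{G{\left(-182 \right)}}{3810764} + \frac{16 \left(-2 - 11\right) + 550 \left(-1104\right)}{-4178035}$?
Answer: $\frac{1183008718793133}{7268167200829810} \approx 0.16277$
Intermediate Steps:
$G{\left(g \right)} = 2 g^{2} - \frac{g}{913}$ ($G{\left(g \right)} = \left(g^{2} + g^{2}\right) + g \left(- \frac{1}{913}\right) = 2 g^{2} - \frac{g}{913}$)
$\frac{G{\left(-182 \right)}}{3810764} + \frac{16 \left(-2 - 11\right) + 550 \left(-1104\right)}{-4178035} = \frac{\frac{1}{913} \left(-182\right) \left(-1 + 1826 \left(-182\right)\right)}{3810764} + \frac{16 \left(-2 - 11\right) + 550 \left(-1104\right)}{-4178035} = \frac{1}{913} \left(-182\right) \left(-1 - 332332\right) \frac{1}{3810764} + \left(16 \left(-13\right) - 607200\right) \left(- \frac{1}{4178035}\right) = \frac{1}{913} \left(-182\right) \left(-332333\right) \frac{1}{3810764} + \left(-208 - 607200\right) \left(- \frac{1}{4178035}\right) = \frac{60484606}{913} \cdot \frac{1}{3810764} - - \frac{607408}{4178035} = \frac{30242303}{1739613766} + \frac{607408}{4178035} = \frac{1183008718793133}{7268167200829810}$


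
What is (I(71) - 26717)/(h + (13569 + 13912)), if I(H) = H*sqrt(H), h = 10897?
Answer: -26717/38378 + 71*sqrt(71)/38378 ≈ -0.68057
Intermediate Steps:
I(H) = H**(3/2)
(I(71) - 26717)/(h + (13569 + 13912)) = (71**(3/2) - 26717)/(10897 + (13569 + 13912)) = (71*sqrt(71) - 26717)/(10897 + 27481) = (-26717 + 71*sqrt(71))/38378 = (-26717 + 71*sqrt(71))*(1/38378) = -26717/38378 + 71*sqrt(71)/38378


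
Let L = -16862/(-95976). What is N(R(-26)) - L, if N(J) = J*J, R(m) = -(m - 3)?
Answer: 40349477/47988 ≈ 840.82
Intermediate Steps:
R(m) = 3 - m (R(m) = -(-3 + m) = 3 - m)
N(J) = J**2
L = 8431/47988 (L = -16862*(-1/95976) = 8431/47988 ≈ 0.17569)
N(R(-26)) - L = (3 - 1*(-26))**2 - 1*8431/47988 = (3 + 26)**2 - 8431/47988 = 29**2 - 8431/47988 = 841 - 8431/47988 = 40349477/47988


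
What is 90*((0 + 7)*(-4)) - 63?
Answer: -2583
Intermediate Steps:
90*((0 + 7)*(-4)) - 63 = 90*(7*(-4)) - 63 = 90*(-28) - 63 = -2520 - 63 = -2583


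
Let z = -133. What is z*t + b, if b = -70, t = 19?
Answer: -2597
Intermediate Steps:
z*t + b = -133*19 - 70 = -2527 - 70 = -2597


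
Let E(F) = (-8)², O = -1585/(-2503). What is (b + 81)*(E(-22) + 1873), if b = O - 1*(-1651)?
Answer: 8400344797/2503 ≈ 3.3561e+6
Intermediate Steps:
O = 1585/2503 (O = -1585*(-1/2503) = 1585/2503 ≈ 0.63324)
b = 4134038/2503 (b = 1585/2503 - 1*(-1651) = 1585/2503 + 1651 = 4134038/2503 ≈ 1651.6)
E(F) = 64
(b + 81)*(E(-22) + 1873) = (4134038/2503 + 81)*(64 + 1873) = (4336781/2503)*1937 = 8400344797/2503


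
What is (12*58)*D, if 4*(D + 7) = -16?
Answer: -7656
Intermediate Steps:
D = -11 (D = -7 + (¼)*(-16) = -7 - 4 = -11)
(12*58)*D = (12*58)*(-11) = 696*(-11) = -7656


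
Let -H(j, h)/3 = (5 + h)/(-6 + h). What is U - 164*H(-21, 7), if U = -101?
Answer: 5803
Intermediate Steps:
H(j, h) = -3*(5 + h)/(-6 + h)
U - 164*H(-21, 7) = -101 - 492*(-5 - 1*7)/(-6 + 7) = -101 - 492*(-5 - 7)/1 = -101 - 492*(-12) = -101 - 164*(-36) = -101 + 5904 = 5803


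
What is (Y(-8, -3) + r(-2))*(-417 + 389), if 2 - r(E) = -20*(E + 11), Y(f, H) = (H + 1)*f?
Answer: -5544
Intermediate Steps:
Y(f, H) = f*(1 + H) (Y(f, H) = (1 + H)*f = f*(1 + H))
r(E) = 222 + 20*E (r(E) = 2 - (-20)*(E + 11) = 2 - (-20)*(11 + E) = 2 - (-220 - 20*E) = 2 + (220 + 20*E) = 222 + 20*E)
(Y(-8, -3) + r(-2))*(-417 + 389) = (-8*(1 - 3) + (222 + 20*(-2)))*(-417 + 389) = (-8*(-2) + (222 - 40))*(-28) = (16 + 182)*(-28) = 198*(-28) = -5544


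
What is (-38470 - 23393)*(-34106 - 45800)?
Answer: 4943224878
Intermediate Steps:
(-38470 - 23393)*(-34106 - 45800) = -61863*(-79906) = 4943224878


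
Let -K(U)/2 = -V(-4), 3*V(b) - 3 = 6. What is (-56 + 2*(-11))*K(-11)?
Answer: -468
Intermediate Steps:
V(b) = 3 (V(b) = 1 + (1/3)*6 = 1 + 2 = 3)
K(U) = 6 (K(U) = -(-2)*3 = -2*(-3) = 6)
(-56 + 2*(-11))*K(-11) = (-56 + 2*(-11))*6 = (-56 - 22)*6 = -78*6 = -468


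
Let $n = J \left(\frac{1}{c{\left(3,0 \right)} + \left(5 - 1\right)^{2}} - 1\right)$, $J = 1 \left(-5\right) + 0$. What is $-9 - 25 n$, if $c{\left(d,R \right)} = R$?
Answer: $- \frac{2019}{16} \approx -126.19$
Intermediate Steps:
$J = -5$ ($J = -5 + 0 = -5$)
$n = \frac{75}{16}$ ($n = - 5 \left(\frac{1}{0 + \left(5 - 1\right)^{2}} - 1\right) = - 5 \left(\frac{1}{0 + 4^{2}} - 1\right) = - 5 \left(\frac{1}{0 + 16} - 1\right) = - 5 \left(\frac{1}{16} - 1\right) = \left(-5\right) \left(- \frac{15}{16}\right) = \frac{75}{16} \approx 4.6875$)
$-9 - 25 n = -9 - \frac{1875}{16} = - \frac{2019}{16}$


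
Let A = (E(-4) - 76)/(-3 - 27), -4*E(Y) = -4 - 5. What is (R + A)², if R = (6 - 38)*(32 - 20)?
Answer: 83850649/576 ≈ 1.4557e+5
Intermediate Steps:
E(Y) = 9/4 (E(Y) = -(-4 - 5)/4 = -¼*(-9) = 9/4)
R = -384 (R = -32*12 = -384)
A = 59/24 (A = (9/4 - 76)/(-3 - 27) = -295/4/(-30) = -295/4*(-1/30) = 59/24 ≈ 2.4583)
(R + A)² = (-384 + 59/24)² = (-9157/24)² = 83850649/576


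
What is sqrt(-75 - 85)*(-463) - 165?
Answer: -165 - 1852*I*sqrt(10) ≈ -165.0 - 5856.5*I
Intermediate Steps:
sqrt(-75 - 85)*(-463) - 165 = sqrt(-160)*(-463) - 165 = (4*I*sqrt(10))*(-463) - 165 = -1852*I*sqrt(10) - 165 = -165 - 1852*I*sqrt(10)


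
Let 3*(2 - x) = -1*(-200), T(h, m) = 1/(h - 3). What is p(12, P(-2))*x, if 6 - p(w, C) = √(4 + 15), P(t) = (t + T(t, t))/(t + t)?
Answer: -388 + 194*√19/3 ≈ -106.12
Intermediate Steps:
T(h, m) = 1/(-3 + h)
x = -194/3 (x = 2 - (-1)*(-200)/3 = 2 - ⅓*200 = 2 - 200/3 = -194/3 ≈ -64.667)
P(t) = (t + 1/(-3 + t))/(2*t) (P(t) = (t + 1/(-3 + t))/(t + t) = (t + 1/(-3 + t))/((2*t)) = (t + 1/(-3 + t))*(1/(2*t)) = (t + 1/(-3 + t))/(2*t))
p(w, C) = 6 - √19 (p(w, C) = 6 - √(4 + 15) = 6 - √19)
p(12, P(-2))*x = (6 - √19)*(-194/3) = -388 + 194*√19/3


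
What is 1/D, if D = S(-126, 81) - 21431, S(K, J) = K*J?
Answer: -1/31637 ≈ -3.1609e-5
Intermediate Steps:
S(K, J) = J*K
D = -31637 (D = 81*(-126) - 21431 = -10206 - 21431 = -31637)
1/D = 1/(-31637) = -1/31637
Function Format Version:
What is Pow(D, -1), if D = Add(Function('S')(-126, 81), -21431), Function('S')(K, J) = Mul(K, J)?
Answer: Rational(-1, 31637) ≈ -3.1609e-5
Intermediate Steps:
Function('S')(K, J) = Mul(J, K)
D = -31637 (D = Add(Mul(81, -126), -21431) = Add(-10206, -21431) = -31637)
Pow(D, -1) = Pow(-31637, -1) = Rational(-1, 31637)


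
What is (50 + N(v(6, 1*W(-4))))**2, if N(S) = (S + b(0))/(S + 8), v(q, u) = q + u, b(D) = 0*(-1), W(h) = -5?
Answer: 203401/81 ≈ 2511.1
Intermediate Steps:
b(D) = 0
N(S) = S/(8 + S) (N(S) = (S + 0)/(S + 8) = S/(8 + S))
(50 + N(v(6, 1*W(-4))))**2 = (50 + (6 + 1*(-5))/(8 + (6 + 1*(-5))))**2 = (50 + (6 - 5)/(8 + (6 - 5)))**2 = (50 + 1/(8 + 1))**2 = (50 + 1/9)**2 = (451/9)**2 = 203401/81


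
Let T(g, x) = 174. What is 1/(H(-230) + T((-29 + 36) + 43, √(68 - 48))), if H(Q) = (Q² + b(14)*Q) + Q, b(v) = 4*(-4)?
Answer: 1/56524 ≈ 1.7692e-5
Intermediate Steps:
b(v) = -16
H(Q) = Q² - 15*Q (H(Q) = (Q² - 16*Q) + Q = Q² - 15*Q)
1/(H(-230) + T((-29 + 36) + 43, √(68 - 48))) = 1/(-230*(-15 - 230) + 174) = 1/(-230*(-245) + 174) = 1/(56350 + 174) = 1/56524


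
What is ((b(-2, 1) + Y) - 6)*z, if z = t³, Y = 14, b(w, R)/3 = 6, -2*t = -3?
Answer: 351/4 ≈ 87.750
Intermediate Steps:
t = 3/2 (t = -½*(-3) = 3/2 ≈ 1.5000)
b(w, R) = 18 (b(w, R) = 3*6 = 18)
z = 27/8 (z = (3/2)³ = 27/8 ≈ 3.3750)
((b(-2, 1) + Y) - 6)*z = ((18 + 14) - 6)*(27/8) = (32 - 6)*(27/8) = 26*(27/8) = 351/4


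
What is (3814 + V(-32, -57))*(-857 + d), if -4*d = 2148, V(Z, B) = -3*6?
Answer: -5291624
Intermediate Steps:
V(Z, B) = -18
d = -537 (d = -¼*2148 = -537)
(3814 + V(-32, -57))*(-857 + d) = (3814 - 18)*(-857 - 537) = 3796*(-1394) = -5291624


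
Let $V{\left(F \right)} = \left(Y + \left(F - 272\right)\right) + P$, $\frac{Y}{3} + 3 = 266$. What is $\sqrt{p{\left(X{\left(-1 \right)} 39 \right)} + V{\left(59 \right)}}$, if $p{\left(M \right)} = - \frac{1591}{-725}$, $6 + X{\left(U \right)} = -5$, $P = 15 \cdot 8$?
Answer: $\frac{\sqrt{14679539}}{145} \approx 26.423$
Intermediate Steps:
$Y = 789$ ($Y = -9 + 3 \cdot 266 = -9 + 798 = 789$)
$P = 120$
$X{\left(U \right)} = -11$ ($X{\left(U \right)} = -6 - 5 = -11$)
$V{\left(F \right)} = 637 + F$ ($V{\left(F \right)} = \left(789 + \left(F - 272\right)\right) + 120 = \left(789 + \left(-272 + F\right)\right) + 120 = \left(517 + F\right) + 120 = 637 + F$)
$p{\left(M \right)} = \frac{1591}{725}$ ($p{\left(M \right)} = \left(-1591\right) \left(- \frac{1}{725}\right) = \frac{1591}{725}$)
$\sqrt{p{\left(X{\left(-1 \right)} 39 \right)} + V{\left(59 \right)}} = \sqrt{\frac{1591}{725} + \left(637 + 59\right)} = \sqrt{\frac{1591}{725} + 696} = \sqrt{\frac{506191}{725}} = \frac{\sqrt{14679539}}{145}$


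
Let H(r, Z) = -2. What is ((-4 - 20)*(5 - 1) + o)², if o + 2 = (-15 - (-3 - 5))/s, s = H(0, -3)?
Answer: 35721/4 ≈ 8930.3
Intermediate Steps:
s = -2
o = 3/2 (o = -2 + (-15 - (-3 - 5))/(-2) = -2 + (-15 - 1*(-8))*(-½) = -2 + (-15 + 8)*(-½) = -2 - 7*(-½) = -2 + 7/2 = 3/2 ≈ 1.5000)
((-4 - 20)*(5 - 1) + o)² = ((-4 - 20)*(5 - 1) + 3/2)² = (-24*4 + 3/2)² = (-96 + 3/2)² = (-189/2)² = 35721/4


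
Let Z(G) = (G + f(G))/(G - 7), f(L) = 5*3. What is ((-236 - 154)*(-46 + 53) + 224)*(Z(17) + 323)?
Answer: -4087286/5 ≈ -8.1746e+5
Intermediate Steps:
f(L) = 15
Z(G) = (15 + G)/(-7 + G) (Z(G) = (G + 15)/(G - 7) = (15 + G)/(-7 + G))
((-236 - 154)*(-46 + 53) + 224)*(Z(17) + 323) = ((-236 - 154)*(-46 + 53) + 224)*((15 + 17)/(-7 + 17) + 323) = (-390*7 + 224)*(32/10 + 323) = (-2730 + 224)*((1/10)*32 + 323) = -2506*(16/5 + 323) = -2506*1631/5 = -4087286/5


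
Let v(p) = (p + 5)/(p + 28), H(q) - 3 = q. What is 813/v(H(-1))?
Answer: 24390/7 ≈ 3484.3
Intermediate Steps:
H(q) = 3 + q
v(p) = (5 + p)/(28 + p)
813/v(H(-1)) = 813/(((5 + (3 - 1))/(28 + (3 - 1)))) = 813/(((5 + 2)/(28 + 2))) = 813/((7/30)) = 813/(((1/30)*7)) = 813/(7/30) = 813*(30/7) = 24390/7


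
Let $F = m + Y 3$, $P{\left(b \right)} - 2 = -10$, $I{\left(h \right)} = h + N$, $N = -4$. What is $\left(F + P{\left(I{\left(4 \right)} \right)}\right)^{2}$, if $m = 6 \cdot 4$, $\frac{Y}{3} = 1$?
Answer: $625$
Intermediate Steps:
$Y = 3$ ($Y = 3 \cdot 1 = 3$)
$I{\left(h \right)} = -4 + h$ ($I{\left(h \right)} = h - 4 = -4 + h$)
$P{\left(b \right)} = -8$ ($P{\left(b \right)} = 2 - 10 = -8$)
$m = 24$
$F = 33$ ($F = 24 + 3 \cdot 3 = 24 + 9 = 33$)
$\left(F + P{\left(I{\left(4 \right)} \right)}\right)^{2} = \left(33 - 8\right)^{2} = 25^{2} = 625$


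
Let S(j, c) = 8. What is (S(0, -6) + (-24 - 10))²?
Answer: 676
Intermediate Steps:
(S(0, -6) + (-24 - 10))² = (8 + (-24 - 10))² = (8 - 34)² = (-26)² = 676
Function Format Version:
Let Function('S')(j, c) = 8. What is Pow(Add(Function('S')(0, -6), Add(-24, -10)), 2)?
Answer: 676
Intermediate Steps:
Pow(Add(Function('S')(0, -6), Add(-24, -10)), 2) = Pow(Add(8, Add(-24, -10)), 2) = Pow(Add(8, -34), 2) = Pow(-26, 2) = 676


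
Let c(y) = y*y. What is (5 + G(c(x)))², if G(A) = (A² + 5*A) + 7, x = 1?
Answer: 324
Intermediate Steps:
c(y) = y²
G(A) = 7 + A² + 5*A
(5 + G(c(x)))² = (5 + (7 + (1²)² + 5*1²))² = (5 + (7 + 1² + 5*1))² = (5 + (7 + 1 + 5))² = (5 + 13)² = 18² = 324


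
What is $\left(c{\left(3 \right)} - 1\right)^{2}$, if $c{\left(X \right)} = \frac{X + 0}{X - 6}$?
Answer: $4$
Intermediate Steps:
$c{\left(X \right)} = \frac{X}{-6 + X}$
$\left(c{\left(3 \right)} - 1\right)^{2} = \left(\frac{3}{-6 + 3} - 1\right)^{2} = \left(\frac{3}{-3} - 1\right)^{2} = \left(3 \left(- \frac{1}{3}\right) - 1\right)^{2} = \left(-1 - 1\right)^{2} = \left(-2\right)^{2} = 4$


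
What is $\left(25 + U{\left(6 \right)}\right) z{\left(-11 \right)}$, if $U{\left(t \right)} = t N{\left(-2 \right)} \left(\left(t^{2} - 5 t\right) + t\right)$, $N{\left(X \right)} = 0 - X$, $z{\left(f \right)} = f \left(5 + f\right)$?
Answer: $11154$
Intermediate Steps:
$N{\left(X \right)} = - X$
$U{\left(t \right)} = 2 t \left(t^{2} - 4 t\right)$ ($U{\left(t \right)} = t \left(\left(-1\right) \left(-2\right)\right) \left(\left(t^{2} - 5 t\right) + t\right) = t 2 \left(t^{2} - 4 t\right) = 2 t \left(t^{2} - 4 t\right)$)
$\left(25 + U{\left(6 \right)}\right) z{\left(-11 \right)} = \left(25 + 2 \cdot 6^{2} \left(-4 + 6\right)\right) \left(- 11 \left(5 - 11\right)\right) = \left(25 + 2 \cdot 36 \cdot 2\right) \left(\left(-11\right) \left(-6\right)\right) = \left(25 + 144\right) 66 = 169 \cdot 66 = 11154$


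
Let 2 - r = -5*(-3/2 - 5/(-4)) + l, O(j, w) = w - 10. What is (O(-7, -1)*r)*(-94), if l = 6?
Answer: -10857/2 ≈ -5428.5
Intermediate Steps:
O(j, w) = -10 + w
r = -21/4 (r = 2 - (-5*(-3/2 - 5/(-4)) + 6) = 2 - (-5*(-3*½ - 5*(-¼)) + 6) = 2 - (-5*(-3/2 + 5/4) + 6) = 2 - (-5*(-¼) + 6) = 2 - (5/4 + 6) = 2 - 1*29/4 = 2 - 29/4 = -21/4 ≈ -5.2500)
(O(-7, -1)*r)*(-94) = ((-10 - 1)*(-21/4))*(-94) = -11*(-21/4)*(-94) = (231/4)*(-94) = -10857/2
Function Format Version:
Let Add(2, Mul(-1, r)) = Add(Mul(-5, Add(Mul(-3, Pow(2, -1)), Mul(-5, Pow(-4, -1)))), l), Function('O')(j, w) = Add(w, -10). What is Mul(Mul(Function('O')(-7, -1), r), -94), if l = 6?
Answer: Rational(-10857, 2) ≈ -5428.5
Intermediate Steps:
Function('O')(j, w) = Add(-10, w)
r = Rational(-21, 4) (r = Add(2, Mul(-1, Add(Mul(-5, Add(Mul(-3, Pow(2, -1)), Mul(-5, Pow(-4, -1)))), 6))) = Add(2, Mul(-1, Add(Mul(-5, Add(Mul(-3, Rational(1, 2)), Mul(-5, Rational(-1, 4)))), 6))) = Add(2, Mul(-1, Add(Mul(-5, Add(Rational(-3, 2), Rational(5, 4))), 6))) = Add(2, Mul(-1, Add(Mul(-5, Rational(-1, 4)), 6))) = Add(2, Mul(-1, Add(Rational(5, 4), 6))) = Add(2, Mul(-1, Rational(29, 4))) = Add(2, Rational(-29, 4)) = Rational(-21, 4) ≈ -5.2500)
Mul(Mul(Function('O')(-7, -1), r), -94) = Mul(Mul(Add(-10, -1), Rational(-21, 4)), -94) = Mul(Mul(-11, Rational(-21, 4)), -94) = Mul(Rational(231, 4), -94) = Rational(-10857, 2)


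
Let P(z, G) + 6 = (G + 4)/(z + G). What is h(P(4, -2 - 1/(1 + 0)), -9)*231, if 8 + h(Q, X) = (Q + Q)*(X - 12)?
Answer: 46662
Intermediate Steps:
P(z, G) = -6 + (4 + G)/(G + z) (P(z, G) = -6 + (G + 4)/(z + G) = -6 + (4 + G)/(G + z))
h(Q, X) = -8 + 2*Q*(-12 + X) (h(Q, X) = -8 + (Q + Q)*(X - 12) = -8 + (2*Q)*(-12 + X) = -8 + 2*Q*(-12 + X))
h(P(4, -2 - 1/(1 + 0)), -9)*231 = (-8 - 24*(4 - 6*4 - 5*(-2 - 1/(1 + 0)))/((-2 - 1/(1 + 0)) + 4) + 2*((4 - 6*4 - 5*(-2 - 1/(1 + 0)))/((-2 - 1/(1 + 0)) + 4))*(-9))*231 = (-8 - 24*(4 - 24 - 5*(-2 - 1/1))/((-2 - 1/1) + 4) + 2*((4 - 24 - 5*(-2 - 1/1))/((-2 - 1/1) + 4))*(-9))*231 = (-8 - 24*(4 - 24 - 5*(-2 - 1*1))/((-2 - 1*1) + 4) + 2*((4 - 24 - 5*(-2 - 1*1))/((-2 - 1*1) + 4))*(-9))*231 = (-8 - 24*(4 - 24 - 5*(-2 - 1))/((-2 - 1) + 4) + 2*((4 - 24 - 5*(-2 - 1))/((-2 - 1) + 4))*(-9))*231 = (-8 - 24*(4 - 24 - 5*(-3))/(-3 + 4) + 2*((4 - 24 - 5*(-3))/(-3 + 4))*(-9))*231 = (-8 - 24*(4 - 24 + 15)/1 + 2*((4 - 24 + 15)/1)*(-9))*231 = (-8 - 24*(-5) + 2*(1*(-5))*(-9))*231 = (-8 - 24*(-5) + 2*(-5)*(-9))*231 = (-8 + 120 + 90)*231 = 202*231 = 46662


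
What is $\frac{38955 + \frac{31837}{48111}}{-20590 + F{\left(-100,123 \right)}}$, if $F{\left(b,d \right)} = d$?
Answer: $- \frac{23723998}{12464403} \approx -1.9033$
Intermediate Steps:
$\frac{38955 + \frac{31837}{48111}}{-20590 + F{\left(-100,123 \right)}} = \frac{38955 + \frac{31837}{48111}}{-20590 + 123} = \frac{38955 + 31837 \cdot \frac{1}{48111}}{-20467} = \left(38955 + \frac{403}{609}\right) \left(- \frac{1}{20467}\right) = \frac{23723998}{609} \left(- \frac{1}{20467}\right) = - \frac{23723998}{12464403}$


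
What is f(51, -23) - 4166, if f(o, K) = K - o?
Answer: -4240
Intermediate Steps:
f(51, -23) - 4166 = (-23 - 1*51) - 4166 = (-23 - 51) - 4166 = -74 - 4166 = -4240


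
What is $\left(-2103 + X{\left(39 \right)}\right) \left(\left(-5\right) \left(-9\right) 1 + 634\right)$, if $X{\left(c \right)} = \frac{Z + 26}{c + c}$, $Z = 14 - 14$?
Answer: $- \frac{4283132}{3} \approx -1.4277 \cdot 10^{6}$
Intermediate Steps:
$Z = 0$
$X{\left(c \right)} = \frac{13}{c}$ ($X{\left(c \right)} = \frac{0 + 26}{c + c} = \frac{26}{2 c} = 26 \frac{1}{2 c} = \frac{13}{c}$)
$\left(-2103 + X{\left(39 \right)}\right) \left(\left(-5\right) \left(-9\right) 1 + 634\right) = \left(-2103 + \frac{13}{39}\right) \left(\left(-5\right) \left(-9\right) 1 + 634\right) = \left(-2103 + 13 \cdot \frac{1}{39}\right) \left(45 \cdot 1 + 634\right) = \left(-2103 + \frac{1}{3}\right) \left(45 + 634\right) = \left(- \frac{6308}{3}\right) 679 = - \frac{4283132}{3}$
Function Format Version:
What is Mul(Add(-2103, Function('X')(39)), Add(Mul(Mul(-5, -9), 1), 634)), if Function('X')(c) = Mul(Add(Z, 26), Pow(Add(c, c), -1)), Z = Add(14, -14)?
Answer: Rational(-4283132, 3) ≈ -1.4277e+6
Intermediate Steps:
Z = 0
Function('X')(c) = Mul(13, Pow(c, -1)) (Function('X')(c) = Mul(Add(0, 26), Pow(Add(c, c), -1)) = Mul(26, Pow(Mul(2, c), -1)) = Mul(26, Mul(Rational(1, 2), Pow(c, -1))) = Mul(13, Pow(c, -1)))
Mul(Add(-2103, Function('X')(39)), Add(Mul(Mul(-5, -9), 1), 634)) = Mul(Add(-2103, Mul(13, Pow(39, -1))), Add(Mul(Mul(-5, -9), 1), 634)) = Mul(Add(-2103, Mul(13, Rational(1, 39))), Add(Mul(45, 1), 634)) = Mul(Add(-2103, Rational(1, 3)), Add(45, 634)) = Mul(Rational(-6308, 3), 679) = Rational(-4283132, 3)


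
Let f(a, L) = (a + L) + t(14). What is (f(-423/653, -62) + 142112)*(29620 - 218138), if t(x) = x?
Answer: -17488318869142/653 ≈ -2.6781e+10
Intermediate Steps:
f(a, L) = 14 + L + a (f(a, L) = (a + L) + 14 = (L + a) + 14 = 14 + L + a)
(f(-423/653, -62) + 142112)*(29620 - 218138) = ((14 - 62 - 423/653) + 142112)*(29620 - 218138) = ((14 - 62 - 423*1/653) + 142112)*(-188518) = ((14 - 62 - 423/653) + 142112)*(-188518) = (-31767/653 + 142112)*(-188518) = (92767369/653)*(-188518) = -17488318869142/653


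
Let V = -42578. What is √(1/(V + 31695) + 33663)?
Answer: 2*√996758809981/10883 ≈ 183.47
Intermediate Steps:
√(1/(V + 31695) + 33663) = √(1/(-42578 + 31695) + 33663) = √(1/(-10883) + 33663) = √(-1/10883 + 33663) = √(366354428/10883) = 2*√996758809981/10883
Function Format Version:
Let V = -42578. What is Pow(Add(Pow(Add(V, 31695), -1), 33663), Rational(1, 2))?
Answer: Mul(Rational(2, 10883), Pow(996758809981, Rational(1, 2))) ≈ 183.47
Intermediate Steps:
Pow(Add(Pow(Add(V, 31695), -1), 33663), Rational(1, 2)) = Pow(Add(Pow(Add(-42578, 31695), -1), 33663), Rational(1, 2)) = Pow(Add(Pow(-10883, -1), 33663), Rational(1, 2)) = Pow(Add(Rational(-1, 10883), 33663), Rational(1, 2)) = Pow(Rational(366354428, 10883), Rational(1, 2)) = Mul(Rational(2, 10883), Pow(996758809981, Rational(1, 2)))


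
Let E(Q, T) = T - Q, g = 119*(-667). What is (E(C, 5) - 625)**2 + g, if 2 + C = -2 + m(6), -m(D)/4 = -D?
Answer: 330227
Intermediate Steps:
g = -79373
m(D) = 4*D (m(D) = -(-4)*D = 4*D)
C = 20 (C = -2 + (-2 + 4*6) = -2 + (-2 + 24) = -2 + 22 = 20)
(E(C, 5) - 625)**2 + g = ((5 - 1*20) - 625)**2 - 79373 = ((5 - 20) - 625)**2 - 79373 = (-15 - 625)**2 - 79373 = (-640)**2 - 79373 = 409600 - 79373 = 330227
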